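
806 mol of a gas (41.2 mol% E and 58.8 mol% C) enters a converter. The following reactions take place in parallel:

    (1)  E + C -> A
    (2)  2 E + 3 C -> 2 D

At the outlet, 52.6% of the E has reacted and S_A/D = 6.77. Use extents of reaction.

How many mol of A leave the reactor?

152 mol

Conversion of E: E consumed = 0.526 × 332.1 = 174.7 mol = 1ξ₁ + 2ξ₂.
Selectivity: 1ξ₁ / (2ξ₂) = 6.77 → ξ₁ = 13.54 ξ₂.
Substitute: (1·13.54 + 2) ξ₂ = 174.7 → ξ₂ = 11.24 mol, ξ₁ = 152.2 mol.
Outlet amounts (n = n₀ + Σ ν·ξ):
  E: 332.1 − 1(152.2) − 2(11.24) = 157.4
  C: 473.9 − 1(152.2) − 3(11.24) = 288
  A: 0 + 1(152.2) = 152.2
  D: 0 + 2(11.24) = 22.48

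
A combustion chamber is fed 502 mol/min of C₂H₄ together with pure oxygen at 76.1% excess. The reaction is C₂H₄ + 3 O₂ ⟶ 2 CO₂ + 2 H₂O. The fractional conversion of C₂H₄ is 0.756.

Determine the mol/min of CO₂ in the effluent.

759 mol/min

Stoichiometric O₂ = 3 × 502 = 1506 mol/min; O₂ fed = 1506 × 1.761 = 2652 mol/min.
Fuel reacted = 0.756 × 502 → ξ = 379.5 mol/min.
Outlet (n = n₀ + ν ξ):
  C₂H₄: 502 − 1(379.5) = 122.5
  O₂: 2652 − 3(379.5) = 1514
  CO₂: 0 + 2(379.5) = 759
  H₂O: 0 + 2(379.5) = 759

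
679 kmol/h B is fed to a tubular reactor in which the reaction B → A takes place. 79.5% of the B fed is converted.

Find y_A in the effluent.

B reacted = 0.795 × 679 = 539.8 kmol/h; ν_B = −1, so ξ = 539.8/1 = 539.8 kmol/h.
Outlet amounts (n = n₀ + ν ξ):
  B: 679 − 1(539.8) = 139.2
  A: 0 + 1(539.8) = 539.8
Total out = 679 kmol/h; y_A = 539.8 / 679 = 0.795.

0.795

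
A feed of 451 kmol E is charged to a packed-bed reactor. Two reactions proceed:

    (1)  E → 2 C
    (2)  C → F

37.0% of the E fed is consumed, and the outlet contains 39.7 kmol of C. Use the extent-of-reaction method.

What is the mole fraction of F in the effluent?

0.476

Conversion of E: E consumed = 1ξ₁ = 0.37 × 451 → ξ₁ = 166.9 kmol.
C balance: n_C = 0 + 2ξ₁ − 1ξ₂ = 39.7 → ξ₂ = (2·166.9 − 39.7)/1 = 294 kmol.
Outlet amounts (n = n₀ + Σ ν·ξ):
  E: 451 − 1(166.9) = 284.1
  C: 0 + 2(166.9) − 1(294) = 39.7
  F: 0 + 1(294) = 294
Total out = 617.9 kmol; y_F = 294 / 617.9 = 0.4759.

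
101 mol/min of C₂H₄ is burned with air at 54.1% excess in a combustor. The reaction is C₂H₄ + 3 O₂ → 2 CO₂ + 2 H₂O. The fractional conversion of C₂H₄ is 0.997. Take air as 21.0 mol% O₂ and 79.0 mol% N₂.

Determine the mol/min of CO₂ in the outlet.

Stoichiometric O₂ = 3 × 101 = 303 mol/min; O₂ fed = 303 × 1.541 = 466.9 mol/min.
N₂ fed = 466.9 × 79/21 = 1757 mol/min.
Fuel reacted = 0.997 × 101 → ξ = 100.7 mol/min.
Outlet (n = n₀ + ν ξ):
  C₂H₄: 101 − 1(100.7) = 0.303
  O₂: 466.9 − 3(100.7) = 164.8
  N₂: 1757 (inert)
  CO₂: 0 + 2(100.7) = 201.4
  H₂O: 0 + 2(100.7) = 201.4

201 mol/min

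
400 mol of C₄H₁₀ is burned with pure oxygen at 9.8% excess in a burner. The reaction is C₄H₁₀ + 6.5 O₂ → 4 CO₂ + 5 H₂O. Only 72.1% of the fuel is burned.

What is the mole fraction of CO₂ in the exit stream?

Stoichiometric O₂ = 6.5 × 400 = 2600 mol; O₂ fed = 2600 × 1.098 = 2855 mol.
Fuel reacted = 0.721 × 400 → ξ = 288.4 mol.
Outlet (n = n₀ + ν ξ):
  C₄H₁₀: 400 − 1(288.4) = 111.6
  O₂: 2855 − 6.5(288.4) = 980.2
  CO₂: 0 + 4(288.4) = 1154
  H₂O: 0 + 5(288.4) = 1442
Total out = 3687 mol; y_CO₂ = 1154 / 3687 = 0.3128.

0.313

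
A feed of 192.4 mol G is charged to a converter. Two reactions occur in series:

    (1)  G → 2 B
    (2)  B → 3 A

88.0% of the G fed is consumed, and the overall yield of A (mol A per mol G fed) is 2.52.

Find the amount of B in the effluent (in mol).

Conversion of G: G consumed = 1ξ₁ = 0.88 × 192.4 → ξ₁ = 169.3 mol.
Yield of A: 3ξ₂ / 192.4 = 2.52 → ξ₂ = 161.6 mol.
Outlet amounts (n = n₀ + Σ ν·ξ):
  G: 192.4 − 1(169.3) = 23.09
  B: 0 + 2(169.3) − 1(161.6) = 177
  A: 0 + 3(161.6) = 484.8

177 mol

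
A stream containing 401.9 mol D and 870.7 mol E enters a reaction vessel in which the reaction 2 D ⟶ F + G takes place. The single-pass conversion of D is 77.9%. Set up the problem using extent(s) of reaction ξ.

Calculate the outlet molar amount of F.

157 mol

D reacted = 0.779 × 401.9 = 313.1 mol; ν_D = −2, so ξ = 313.1/2 = 156.5 mol.
Outlet amounts (n = n₀ + ν ξ):
  D: 401.9 − 2(156.5) = 88.82
  F: 0 + 1(156.5) = 156.5
  G: 0 + 1(156.5) = 156.5
  E: 870.7 (inert)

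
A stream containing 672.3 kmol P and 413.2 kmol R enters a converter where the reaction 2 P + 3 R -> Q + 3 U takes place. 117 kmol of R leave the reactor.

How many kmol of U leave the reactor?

296 kmol

For R: n = n₀ − 3ξ → 117 = 413.2 − 3ξ, giving ξ = 98.73 kmol.
Outlet amounts (n = n₀ + ν ξ):
  P: 672.3 − 2(98.73) = 474.8
  R: 413.2 − 3(98.73) = 117
  Q: 0 + 1(98.73) = 98.73
  U: 0 + 3(98.73) = 296.2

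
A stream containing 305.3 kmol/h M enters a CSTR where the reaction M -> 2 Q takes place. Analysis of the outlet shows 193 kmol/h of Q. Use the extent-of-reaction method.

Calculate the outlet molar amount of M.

209 kmol/h

For Q: n = n₀ + 2ξ → 193 = 0 + 2ξ, giving ξ = 96.5 kmol/h.
Outlet amounts (n = n₀ + ν ξ):
  M: 305.3 − 1(96.5) = 208.8
  Q: 0 + 2(96.5) = 193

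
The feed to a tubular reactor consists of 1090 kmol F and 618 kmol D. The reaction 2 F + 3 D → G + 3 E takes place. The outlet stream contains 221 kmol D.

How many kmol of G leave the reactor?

For D: n = n₀ − 3ξ → 221 = 618 − 3ξ, giving ξ = 132.3 kmol.
Outlet amounts (n = n₀ + ν ξ):
  F: 1090 − 2(132.3) = 825.3
  D: 618 − 3(132.3) = 221
  G: 0 + 1(132.3) = 132.3
  E: 0 + 3(132.3) = 397

132 kmol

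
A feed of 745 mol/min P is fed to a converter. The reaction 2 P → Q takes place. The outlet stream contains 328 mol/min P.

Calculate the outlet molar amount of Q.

208 mol/min

For P: n = n₀ − 2ξ → 328 = 745 − 2ξ, giving ξ = 208.5 mol/min.
Outlet amounts (n = n₀ + ν ξ):
  P: 745 − 2(208.5) = 328
  Q: 0 + 1(208.5) = 208.5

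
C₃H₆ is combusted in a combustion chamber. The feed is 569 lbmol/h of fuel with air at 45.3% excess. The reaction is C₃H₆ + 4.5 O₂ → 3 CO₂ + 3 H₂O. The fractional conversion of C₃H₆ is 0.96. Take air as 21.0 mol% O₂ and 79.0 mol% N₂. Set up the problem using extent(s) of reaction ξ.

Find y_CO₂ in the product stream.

Stoichiometric O₂ = 4.5 × 569 = 2560 lbmol/h; O₂ fed = 2560 × 1.453 = 3720 lbmol/h.
N₂ fed = 3720 × 79/21 = 14000 lbmol/h.
Fuel reacted = 0.96 × 569 → ξ = 546.2 lbmol/h.
Outlet (n = n₀ + ν ξ):
  C₃H₆: 569 − 1(546.2) = 22.76
  O₂: 3720 − 4.5(546.2) = 1262
  N₂: 14000 (inert)
  CO₂: 0 + 3(546.2) = 1639
  H₂O: 0 + 3(546.2) = 1639
Total out = 18560 lbmol/h; y_CO₂ = 1639 / 18560 = 0.0883.

0.0883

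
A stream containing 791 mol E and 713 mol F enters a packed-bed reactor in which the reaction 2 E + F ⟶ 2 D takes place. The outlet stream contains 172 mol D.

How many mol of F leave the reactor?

For D: n = n₀ + 2ξ → 172 = 0 + 2ξ, giving ξ = 86 mol.
Outlet amounts (n = n₀ + ν ξ):
  E: 791 − 2(86) = 619
  F: 713 − 1(86) = 627
  D: 0 + 2(86) = 172

627 mol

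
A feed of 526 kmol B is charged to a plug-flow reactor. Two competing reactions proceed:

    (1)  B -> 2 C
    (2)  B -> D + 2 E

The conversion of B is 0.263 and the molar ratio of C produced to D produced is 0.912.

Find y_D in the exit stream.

0.125

Conversion of B: B consumed = 0.263 × 526 = 138.3 kmol = 1ξ₁ + 1ξ₂.
Selectivity: 2ξ₁ / (1ξ₂) = 0.912 → ξ₁ = 0.456 ξ₂.
Substitute: (1·0.456 + 1) ξ₂ = 138.3 → ξ₂ = 95.01 kmol, ξ₁ = 43.33 kmol.
Outlet amounts (n = n₀ + Σ ν·ξ):
  B: 526 − 1(43.33) − 1(95.01) = 387.7
  C: 0 + 2(43.33) = 86.65
  D: 0 + 1(95.01) = 95.01
  E: 0 + 2(95.01) = 190
Total out = 759.4 kmol; y_D = 95.01 / 759.4 = 0.1251.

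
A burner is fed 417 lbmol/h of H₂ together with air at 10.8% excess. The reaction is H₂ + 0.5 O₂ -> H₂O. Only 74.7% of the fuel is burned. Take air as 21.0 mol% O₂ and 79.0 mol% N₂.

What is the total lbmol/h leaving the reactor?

1360 lbmol/h

Stoichiometric O₂ = 0.5 × 417 = 208.5 lbmol/h; O₂ fed = 208.5 × 1.108 = 231 lbmol/h.
N₂ fed = 231 × 79/21 = 869.1 lbmol/h.
Fuel reacted = 0.747 × 417 → ξ = 311.5 lbmol/h.
Outlet (n = n₀ + ν ξ):
  H₂: 417 − 1(311.5) = 105.5
  O₂: 231 − 0.5(311.5) = 75.27
  N₂: 869.1 (inert)
  H₂O: 0 + 1(311.5) = 311.5
Total out = 105.5 + 75.27 + 869.1 + 311.5 = 1361 lbmol/h.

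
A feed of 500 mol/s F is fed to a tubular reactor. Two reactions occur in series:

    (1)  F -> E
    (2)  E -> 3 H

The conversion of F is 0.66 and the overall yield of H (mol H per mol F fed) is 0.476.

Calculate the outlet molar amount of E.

251 mol/s

Conversion of F: F consumed = 1ξ₁ = 0.66 × 500 → ξ₁ = 330 mol/s.
Yield of H: 3ξ₂ / 500 = 0.476 → ξ₂ = 79.33 mol/s.
Outlet amounts (n = n₀ + Σ ν·ξ):
  F: 500 − 1(330) = 170
  E: 0 + 1(330) − 1(79.33) = 250.7
  H: 0 + 3(79.33) = 238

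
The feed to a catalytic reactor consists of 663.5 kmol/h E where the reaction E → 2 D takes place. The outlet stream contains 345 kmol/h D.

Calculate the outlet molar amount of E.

491 kmol/h

For D: n = n₀ + 2ξ → 345 = 0 + 2ξ, giving ξ = 172.5 kmol/h.
Outlet amounts (n = n₀ + ν ξ):
  E: 663.5 − 1(172.5) = 491
  D: 0 + 2(172.5) = 345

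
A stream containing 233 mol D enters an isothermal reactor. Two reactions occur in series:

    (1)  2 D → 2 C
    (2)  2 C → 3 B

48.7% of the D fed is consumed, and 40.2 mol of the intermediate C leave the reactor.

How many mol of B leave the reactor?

110 mol

Conversion of D: D consumed = 2ξ₁ = 0.487 × 233 → ξ₁ = 56.74 mol.
C balance: n_C = 0 + 2ξ₁ − 2ξ₂ = 40.2 → ξ₂ = (2·56.74 − 40.2)/2 = 36.64 mol.
Outlet amounts (n = n₀ + Σ ν·ξ):
  D: 233 − 2(56.74) = 119.5
  C: 0 + 2(56.74) − 2(36.64) = 40.2
  B: 0 + 3(36.64) = 109.9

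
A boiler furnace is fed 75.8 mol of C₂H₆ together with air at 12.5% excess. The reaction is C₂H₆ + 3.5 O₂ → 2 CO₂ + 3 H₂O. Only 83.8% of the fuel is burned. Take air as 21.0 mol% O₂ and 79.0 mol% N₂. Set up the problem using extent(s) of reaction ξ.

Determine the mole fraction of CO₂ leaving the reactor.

0.0831

Stoichiometric O₂ = 3.5 × 75.8 = 265.3 mol; O₂ fed = 265.3 × 1.125 = 298.5 mol.
N₂ fed = 298.5 × 79/21 = 1123 mol.
Fuel reacted = 0.838 × 75.8 → ξ = 63.52 mol.
Outlet (n = n₀ + ν ξ):
  C₂H₆: 75.8 − 1(63.52) = 12.28
  O₂: 298.5 − 3.5(63.52) = 76.14
  N₂: 1123 (inert)
  CO₂: 0 + 2(63.52) = 127
  H₂O: 0 + 3(63.52) = 190.6
Total out = 1529 mol; y_CO₂ = 127 / 1529 = 0.0831.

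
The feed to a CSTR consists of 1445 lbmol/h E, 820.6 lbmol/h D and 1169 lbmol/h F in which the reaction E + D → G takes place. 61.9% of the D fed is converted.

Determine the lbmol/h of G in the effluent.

D reacted = 0.619 × 820.6 = 508 lbmol/h; ν_D = −1, so ξ = 508/1 = 508 lbmol/h.
Outlet amounts (n = n₀ + ν ξ):
  E: 1445 − 1(508) = 937
  D: 820.6 − 1(508) = 312.6
  G: 0 + 1(508) = 508
  F: 1169 (inert)

508 lbmol/h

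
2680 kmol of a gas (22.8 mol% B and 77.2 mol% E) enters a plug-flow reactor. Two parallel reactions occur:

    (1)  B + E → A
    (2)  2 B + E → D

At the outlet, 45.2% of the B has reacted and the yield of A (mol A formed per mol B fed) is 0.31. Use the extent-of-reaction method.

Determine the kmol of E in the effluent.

Yield of A: 1ξ₁ / 611 = 0.31 → ξ₁ = 189.4 kmol.
Conversion of B: 1ξ₁ + 2ξ₂ = 0.452 × 611 = 276.2 → ξ₂ = 43.38 kmol.
Outlet amounts (n = n₀ + Σ ν·ξ):
  B: 611 − 1(189.4) − 2(43.38) = 334.8
  E: 2069 − 1(189.4) − 1(43.38) = 1836
  A: 0 + 1(189.4) = 189.4
  D: 0 + 1(43.38) = 43.38

1840 kmol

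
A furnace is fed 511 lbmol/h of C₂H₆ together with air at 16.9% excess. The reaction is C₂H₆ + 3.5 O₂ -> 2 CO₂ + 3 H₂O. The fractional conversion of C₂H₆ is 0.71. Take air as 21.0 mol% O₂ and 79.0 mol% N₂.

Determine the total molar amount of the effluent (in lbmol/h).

10600 lbmol/h

Stoichiometric O₂ = 3.5 × 511 = 1788 lbmol/h; O₂ fed = 1788 × 1.169 = 2091 lbmol/h.
N₂ fed = 2091 × 79/21 = 7865 lbmol/h.
Fuel reacted = 0.71 × 511 → ξ = 362.8 lbmol/h.
Outlet (n = n₀ + ν ξ):
  C₂H₆: 511 − 1(362.8) = 148.2
  O₂: 2091 − 3.5(362.8) = 820.9
  N₂: 7865 (inert)
  CO₂: 0 + 2(362.8) = 725.6
  H₂O: 0 + 3(362.8) = 1088
Total out = 148.2 + 820.9 + 7865 + 725.6 + 1088 = 10650 lbmol/h.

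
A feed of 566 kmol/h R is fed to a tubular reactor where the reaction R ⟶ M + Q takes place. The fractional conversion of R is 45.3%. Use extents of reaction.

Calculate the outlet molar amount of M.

R reacted = 0.453 × 566 = 256.4 kmol/h; ν_R = −1, so ξ = 256.4/1 = 256.4 kmol/h.
Outlet amounts (n = n₀ + ν ξ):
  R: 566 − 1(256.4) = 309.6
  M: 0 + 1(256.4) = 256.4
  Q: 0 + 1(256.4) = 256.4

256 kmol/h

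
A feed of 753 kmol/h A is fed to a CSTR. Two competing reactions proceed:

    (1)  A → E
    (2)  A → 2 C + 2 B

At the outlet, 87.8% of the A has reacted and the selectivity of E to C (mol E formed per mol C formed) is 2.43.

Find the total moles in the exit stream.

1090 kmol/h

Conversion of A: A consumed = 0.878 × 753 = 661.1 kmol/h = 1ξ₁ + 1ξ₂.
Selectivity: 1ξ₁ / (2ξ₂) = 2.43 → ξ₁ = 4.86 ξ₂.
Substitute: (1·4.86 + 1) ξ₂ = 661.1 → ξ₂ = 112.8 kmol/h, ξ₁ = 548.3 kmol/h.
Outlet amounts (n = n₀ + Σ ν·ξ):
  A: 753 − 1(548.3) − 1(112.8) = 91.87
  E: 0 + 1(548.3) = 548.3
  C: 0 + 2(112.8) = 225.6
  B: 0 + 2(112.8) = 225.6
Total out = 91.87 + 548.3 + 225.6 + 225.6 = 1091 kmol/h.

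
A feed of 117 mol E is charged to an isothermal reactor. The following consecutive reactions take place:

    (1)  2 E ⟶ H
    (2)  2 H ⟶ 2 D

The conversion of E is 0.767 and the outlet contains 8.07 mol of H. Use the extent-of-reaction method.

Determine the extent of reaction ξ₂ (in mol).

ξ₂ = 18.4 mol

Conversion of E: E consumed = 2ξ₁ = 0.767 × 117 → ξ₁ = 44.87 mol.
H balance: n_H = 0 + 1ξ₁ − 2ξ₂ = 8.07 → ξ₂ = (1·44.87 − 8.07)/2 = 18.4 mol.
Outlet amounts (n = n₀ + Σ ν·ξ):
  E: 117 − 2(44.87) = 27.26
  H: 0 + 1(44.87) − 2(18.4) = 8.07
  D: 0 + 2(18.4) = 36.8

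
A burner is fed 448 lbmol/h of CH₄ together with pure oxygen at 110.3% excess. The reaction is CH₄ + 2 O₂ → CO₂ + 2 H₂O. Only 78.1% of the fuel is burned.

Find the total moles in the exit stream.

2330 lbmol/h

Stoichiometric O₂ = 2 × 448 = 896 lbmol/h; O₂ fed = 896 × 2.103 = 1884 lbmol/h.
Fuel reacted = 0.781 × 448 → ξ = 349.9 lbmol/h.
Outlet (n = n₀ + ν ξ):
  CH₄: 448 − 1(349.9) = 98.11
  O₂: 1884 − 2(349.9) = 1185
  CO₂: 0 + 1(349.9) = 349.9
  H₂O: 0 + 2(349.9) = 699.8
Total out = 98.11 + 1185 + 349.9 + 699.8 = 2332 lbmol/h.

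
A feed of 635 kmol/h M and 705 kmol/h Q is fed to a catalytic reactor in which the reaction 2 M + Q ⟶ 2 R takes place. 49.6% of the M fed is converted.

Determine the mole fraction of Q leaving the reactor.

M reacted = 0.496 × 635 = 315 kmol/h; ν_M = −2, so ξ = 315/2 = 157.5 kmol/h.
Outlet amounts (n = n₀ + ν ξ):
  M: 635 − 2(157.5) = 320
  Q: 705 − 1(157.5) = 547.5
  R: 0 + 2(157.5) = 315
Total out = 1183 kmol/h; y_Q = 547.5 / 1183 = 0.463.

0.463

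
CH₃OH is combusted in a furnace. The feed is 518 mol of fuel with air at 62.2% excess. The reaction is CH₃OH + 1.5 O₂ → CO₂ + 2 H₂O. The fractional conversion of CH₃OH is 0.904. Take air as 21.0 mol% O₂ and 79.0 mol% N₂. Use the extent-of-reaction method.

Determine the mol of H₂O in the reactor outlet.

937 mol

Stoichiometric O₂ = 1.5 × 518 = 777 mol; O₂ fed = 777 × 1.622 = 1260 mol.
N₂ fed = 1260 × 79/21 = 4741 mol.
Fuel reacted = 0.904 × 518 → ξ = 468.3 mol.
Outlet (n = n₀ + ν ξ):
  CH₃OH: 518 − 1(468.3) = 49.73
  O₂: 1260 − 1.5(468.3) = 557.9
  N₂: 4741 (inert)
  CO₂: 0 + 1(468.3) = 468.3
  H₂O: 0 + 2(468.3) = 936.5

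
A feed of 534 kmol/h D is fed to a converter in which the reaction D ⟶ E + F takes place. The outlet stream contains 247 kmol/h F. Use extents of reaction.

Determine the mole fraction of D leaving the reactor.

0.367

For F: n = n₀ + 1ξ → 247 = 0 + 1ξ, giving ξ = 247 kmol/h.
Outlet amounts (n = n₀ + ν ξ):
  D: 534 − 1(247) = 287
  E: 0 + 1(247) = 247
  F: 0 + 1(247) = 247
Total out = 781 kmol/h; y_D = 287 / 781 = 0.3675.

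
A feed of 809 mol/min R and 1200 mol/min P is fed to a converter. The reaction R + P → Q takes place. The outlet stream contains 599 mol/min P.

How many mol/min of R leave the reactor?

For P: n = n₀ − 1ξ → 599 = 1200 − 1ξ, giving ξ = 601 mol/min.
Outlet amounts (n = n₀ + ν ξ):
  R: 809 − 1(601) = 208
  P: 1200 − 1(601) = 599
  Q: 0 + 1(601) = 601

208 mol/min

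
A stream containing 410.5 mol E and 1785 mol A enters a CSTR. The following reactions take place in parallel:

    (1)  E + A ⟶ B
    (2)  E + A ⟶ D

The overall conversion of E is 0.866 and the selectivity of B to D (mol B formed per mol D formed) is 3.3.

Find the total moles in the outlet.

1840 mol

Conversion of E: E consumed = 0.866 × 410.5 = 355.5 mol = 1ξ₁ + 1ξ₂.
Selectivity: 1ξ₁ / (1ξ₂) = 3.3 → ξ₁ = 3.3 ξ₂.
Substitute: (1·3.3 + 1) ξ₂ = 355.5 → ξ₂ = 82.67 mol, ξ₁ = 272.8 mol.
Outlet amounts (n = n₀ + Σ ν·ξ):
  E: 410.5 − 1(272.8) − 1(82.67) = 55.01
  A: 1785 − 1(272.8) − 1(82.67) = 1430
  B: 0 + 1(272.8) = 272.8
  D: 0 + 1(82.67) = 82.67
Total out = 55.01 + 1430 + 272.8 + 82.67 = 1840 mol.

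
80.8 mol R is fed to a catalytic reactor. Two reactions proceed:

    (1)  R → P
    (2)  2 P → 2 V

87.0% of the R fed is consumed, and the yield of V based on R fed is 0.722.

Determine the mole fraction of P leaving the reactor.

0.148

Conversion of R: R consumed = 1ξ₁ = 0.87 × 80.8 → ξ₁ = 70.3 mol.
Yield of V: 2ξ₂ / 80.8 = 0.722 → ξ₂ = 29.17 mol.
Outlet amounts (n = n₀ + Σ ν·ξ):
  R: 80.8 − 1(70.3) = 10.5
  P: 0 + 1(70.3) − 2(29.17) = 11.96
  V: 0 + 2(29.17) = 58.34
Total out = 80.8 mol; y_P = 11.96 / 80.8 = 0.148.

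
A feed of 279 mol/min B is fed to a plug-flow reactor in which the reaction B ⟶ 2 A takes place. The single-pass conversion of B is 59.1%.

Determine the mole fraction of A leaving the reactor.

B reacted = 0.591 × 279 = 164.9 mol/min; ν_B = −1, so ξ = 164.9/1 = 164.9 mol/min.
Outlet amounts (n = n₀ + ν ξ):
  B: 279 − 1(164.9) = 114.1
  A: 0 + 2(164.9) = 329.8
Total out = 443.9 mol/min; y_A = 329.8 / 443.9 = 0.7429.

0.743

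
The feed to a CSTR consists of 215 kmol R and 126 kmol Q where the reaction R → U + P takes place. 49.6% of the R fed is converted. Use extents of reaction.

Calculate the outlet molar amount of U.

107 kmol

R reacted = 0.496 × 215 = 106.6 kmol; ν_R = −1, so ξ = 106.6/1 = 106.6 kmol.
Outlet amounts (n = n₀ + ν ξ):
  R: 215 − 1(106.6) = 108.4
  U: 0 + 1(106.6) = 106.6
  P: 0 + 1(106.6) = 106.6
  Q: 126 (inert)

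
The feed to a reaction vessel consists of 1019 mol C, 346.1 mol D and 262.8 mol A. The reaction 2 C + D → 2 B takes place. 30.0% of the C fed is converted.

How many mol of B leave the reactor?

C reacted = 0.3 × 1019 = 305.7 mol; ν_C = −2, so ξ = 305.7/2 = 152.8 mol.
Outlet amounts (n = n₀ + ν ξ):
  C: 1019 − 2(152.8) = 713.3
  D: 346.1 − 1(152.8) = 193.3
  B: 0 + 2(152.8) = 305.7
  A: 262.8 (inert)

306 mol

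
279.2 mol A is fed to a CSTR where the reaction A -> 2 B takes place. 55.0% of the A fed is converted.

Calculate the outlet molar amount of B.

A reacted = 0.55 × 279.2 = 153.6 mol; ν_A = −1, so ξ = 153.6/1 = 153.6 mol.
Outlet amounts (n = n₀ + ν ξ):
  A: 279.2 − 1(153.6) = 125.6
  B: 0 + 2(153.6) = 307.1

307 mol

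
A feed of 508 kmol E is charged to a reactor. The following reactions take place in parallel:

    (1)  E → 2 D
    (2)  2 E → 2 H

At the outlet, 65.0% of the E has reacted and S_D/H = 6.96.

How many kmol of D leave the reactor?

Conversion of E: E consumed = 0.65 × 508 = 330.2 kmol = 1ξ₁ + 2ξ₂.
Selectivity: 2ξ₁ / (2ξ₂) = 6.96 → ξ₁ = 6.96 ξ₂.
Substitute: (1·6.96 + 2) ξ₂ = 330.2 → ξ₂ = 36.85 kmol, ξ₁ = 256.5 kmol.
Outlet amounts (n = n₀ + Σ ν·ξ):
  E: 508 − 1(256.5) − 2(36.85) = 177.8
  D: 0 + 2(256.5) = 513
  H: 0 + 2(36.85) = 73.71

513 kmol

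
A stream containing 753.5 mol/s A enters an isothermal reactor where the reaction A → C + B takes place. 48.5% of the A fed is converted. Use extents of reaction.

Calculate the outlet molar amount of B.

A reacted = 0.485 × 753.5 = 365.4 mol/s; ν_A = −1, so ξ = 365.4/1 = 365.4 mol/s.
Outlet amounts (n = n₀ + ν ξ):
  A: 753.5 − 1(365.4) = 388.1
  C: 0 + 1(365.4) = 365.4
  B: 0 + 1(365.4) = 365.4

365 mol/s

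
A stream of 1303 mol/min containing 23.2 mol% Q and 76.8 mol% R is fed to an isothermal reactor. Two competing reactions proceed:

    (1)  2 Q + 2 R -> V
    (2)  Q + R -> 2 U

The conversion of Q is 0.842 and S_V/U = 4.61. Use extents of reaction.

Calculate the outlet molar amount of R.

746 mol/min

Conversion of Q: Q consumed = 0.842 × 302.3 = 254.5 mol/min = 2ξ₁ + 1ξ₂.
Selectivity: 1ξ₁ / (2ξ₂) = 4.61 → ξ₁ = 9.22 ξ₂.
Substitute: (2·9.22 + 1) ξ₂ = 254.5 → ξ₂ = 13.09 mol/min, ξ₁ = 120.7 mol/min.
Outlet amounts (n = n₀ + Σ ν·ξ):
  Q: 302.3 − 2(120.7) − 1(13.09) = 47.76
  R: 1001 − 2(120.7) − 1(13.09) = 746.2
  V: 0 + 1(120.7) = 120.7
  U: 0 + 2(13.09) = 26.19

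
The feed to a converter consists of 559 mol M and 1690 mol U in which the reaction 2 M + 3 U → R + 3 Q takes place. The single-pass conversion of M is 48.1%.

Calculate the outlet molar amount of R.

M reacted = 0.481 × 559 = 268.9 mol; ν_M = −2, so ξ = 268.9/2 = 134.4 mol.
Outlet amounts (n = n₀ + ν ξ):
  M: 559 − 2(134.4) = 290.1
  U: 1690 − 3(134.4) = 1287
  R: 0 + 1(134.4) = 134.4
  Q: 0 + 3(134.4) = 403.3

134 mol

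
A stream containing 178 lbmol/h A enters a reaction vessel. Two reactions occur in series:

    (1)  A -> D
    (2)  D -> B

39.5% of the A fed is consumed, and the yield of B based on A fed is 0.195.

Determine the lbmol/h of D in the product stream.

35.6 lbmol/h

Conversion of A: A consumed = 1ξ₁ = 0.395 × 178 → ξ₁ = 70.31 lbmol/h.
Yield of B: 1ξ₂ / 178 = 0.195 → ξ₂ = 34.71 lbmol/h.
Outlet amounts (n = n₀ + Σ ν·ξ):
  A: 178 − 1(70.31) = 107.7
  D: 0 + 1(70.31) − 1(34.71) = 35.6
  B: 0 + 1(34.71) = 34.71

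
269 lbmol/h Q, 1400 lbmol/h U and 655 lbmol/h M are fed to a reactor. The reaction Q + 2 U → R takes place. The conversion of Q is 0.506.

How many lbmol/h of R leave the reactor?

Q reacted = 0.506 × 269 = 136.1 lbmol/h; ν_Q = −1, so ξ = 136.1/1 = 136.1 lbmol/h.
Outlet amounts (n = n₀ + ν ξ):
  Q: 269 − 1(136.1) = 132.9
  U: 1400 − 2(136.1) = 1128
  R: 0 + 1(136.1) = 136.1
  M: 655 (inert)

136 lbmol/h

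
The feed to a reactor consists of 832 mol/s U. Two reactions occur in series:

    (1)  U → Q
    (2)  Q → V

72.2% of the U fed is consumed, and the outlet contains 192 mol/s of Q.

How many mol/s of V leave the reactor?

Conversion of U: U consumed = 1ξ₁ = 0.722 × 832 → ξ₁ = 600.7 mol/s.
Q balance: n_Q = 0 + 1ξ₁ − 1ξ₂ = 192 → ξ₂ = (1·600.7 − 192)/1 = 408.7 mol/s.
Outlet amounts (n = n₀ + Σ ν·ξ):
  U: 832 − 1(600.7) = 231.3
  Q: 0 + 1(600.7) − 1(408.7) = 192
  V: 0 + 1(408.7) = 408.7

409 mol/s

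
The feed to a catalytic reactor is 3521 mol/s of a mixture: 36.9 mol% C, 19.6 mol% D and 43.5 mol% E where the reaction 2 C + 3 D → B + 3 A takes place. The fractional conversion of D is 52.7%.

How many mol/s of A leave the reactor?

364 mol/s

D reacted = 0.527 × 690.1 = 363.7 mol/s; ν_D = −3, so ξ = 363.7/3 = 121.2 mol/s.
Outlet amounts (n = n₀ + ν ξ):
  C: 1299 − 2(121.2) = 1057
  D: 690.1 − 3(121.2) = 326.4
  B: 0 + 1(121.2) = 121.2
  A: 0 + 3(121.2) = 363.7
  E: 1532 (inert)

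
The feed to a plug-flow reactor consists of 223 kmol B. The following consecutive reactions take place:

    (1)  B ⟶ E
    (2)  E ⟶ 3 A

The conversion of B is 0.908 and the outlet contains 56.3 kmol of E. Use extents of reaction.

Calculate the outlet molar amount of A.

Conversion of B: B consumed = 1ξ₁ = 0.908 × 223 → ξ₁ = 202.5 kmol.
E balance: n_E = 0 + 1ξ₁ − 1ξ₂ = 56.3 → ξ₂ = (1·202.5 − 56.3)/1 = 146.2 kmol.
Outlet amounts (n = n₀ + Σ ν·ξ):
  B: 223 − 1(202.5) = 20.52
  E: 0 + 1(202.5) − 1(146.2) = 56.3
  A: 0 + 3(146.2) = 438.6

439 kmol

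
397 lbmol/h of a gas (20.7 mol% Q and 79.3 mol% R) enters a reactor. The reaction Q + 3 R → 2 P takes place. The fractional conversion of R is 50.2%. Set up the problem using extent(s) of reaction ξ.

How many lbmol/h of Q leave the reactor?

R reacted = 0.502 × 314.8 = 158 lbmol/h; ν_R = −3, so ξ = 158/3 = 52.68 lbmol/h.
Outlet amounts (n = n₀ + ν ξ):
  Q: 82.18 − 1(52.68) = 29.5
  R: 314.8 − 3(52.68) = 156.8
  P: 0 + 2(52.68) = 105.4

29.5 lbmol/h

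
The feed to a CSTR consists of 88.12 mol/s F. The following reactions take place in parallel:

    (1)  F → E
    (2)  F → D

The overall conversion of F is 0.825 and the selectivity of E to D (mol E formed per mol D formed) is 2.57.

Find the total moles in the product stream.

Conversion of F: F consumed = 0.825 × 88.12 = 72.7 mol/s = 1ξ₁ + 1ξ₂.
Selectivity: 1ξ₁ / (1ξ₂) = 2.57 → ξ₁ = 2.57 ξ₂.
Substitute: (1·2.57 + 1) ξ₂ = 72.7 → ξ₂ = 20.36 mol/s, ξ₁ = 52.34 mol/s.
Outlet amounts (n = n₀ + Σ ν·ξ):
  F: 88.12 − 1(52.34) − 1(20.36) = 15.42
  E: 0 + 1(52.34) = 52.34
  D: 0 + 1(20.36) = 20.36
Total out = 15.42 + 52.34 + 20.36 = 88.12 mol/s.

88.1 mol/s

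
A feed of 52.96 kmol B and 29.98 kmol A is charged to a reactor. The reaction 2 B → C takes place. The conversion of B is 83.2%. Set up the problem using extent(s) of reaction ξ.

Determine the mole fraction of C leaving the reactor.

0.362

B reacted = 0.832 × 52.96 = 44.06 kmol; ν_B = −2, so ξ = 44.06/2 = 22.03 kmol.
Outlet amounts (n = n₀ + ν ξ):
  B: 52.96 − 2(22.03) = 8.897
  C: 0 + 1(22.03) = 22.03
  A: 29.98 (inert)
Total out = 60.91 kmol; y_C = 22.03 / 60.91 = 0.3617.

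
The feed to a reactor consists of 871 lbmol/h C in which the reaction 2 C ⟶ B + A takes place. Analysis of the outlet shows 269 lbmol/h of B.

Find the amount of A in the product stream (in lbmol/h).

For B: n = n₀ + 1ξ → 269 = 0 + 1ξ, giving ξ = 269 lbmol/h.
Outlet amounts (n = n₀ + ν ξ):
  C: 871 − 2(269) = 333
  B: 0 + 1(269) = 269
  A: 0 + 1(269) = 269

269 lbmol/h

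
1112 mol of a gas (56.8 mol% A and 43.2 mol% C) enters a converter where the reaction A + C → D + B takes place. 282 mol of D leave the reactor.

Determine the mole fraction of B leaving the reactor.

For D: n = n₀ + 1ξ → 282 = 0 + 1ξ, giving ξ = 282 mol.
Outlet amounts (n = n₀ + ν ξ):
  A: 631.6 − 1(282) = 349.6
  C: 480.4 − 1(282) = 198.4
  D: 0 + 1(282) = 282
  B: 0 + 1(282) = 282
Total out = 1112 mol; y_B = 282 / 1112 = 0.2536.

0.254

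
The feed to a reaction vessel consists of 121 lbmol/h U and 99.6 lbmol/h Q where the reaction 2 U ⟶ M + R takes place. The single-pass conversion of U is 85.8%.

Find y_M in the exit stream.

U reacted = 0.858 × 121 = 103.8 lbmol/h; ν_U = −2, so ξ = 103.8/2 = 51.91 lbmol/h.
Outlet amounts (n = n₀ + ν ξ):
  U: 121 − 2(51.91) = 17.18
  M: 0 + 1(51.91) = 51.91
  R: 0 + 1(51.91) = 51.91
  Q: 99.6 (inert)
Total out = 220.6 lbmol/h; y_M = 51.91 / 220.6 = 0.2353.

0.235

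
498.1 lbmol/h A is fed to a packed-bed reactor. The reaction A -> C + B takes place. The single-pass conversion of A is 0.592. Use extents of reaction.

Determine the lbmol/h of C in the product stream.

295 lbmol/h

A reacted = 0.592 × 498.1 = 294.9 lbmol/h; ν_A = −1, so ξ = 294.9/1 = 294.9 lbmol/h.
Outlet amounts (n = n₀ + ν ξ):
  A: 498.1 − 1(294.9) = 203.2
  C: 0 + 1(294.9) = 294.9
  B: 0 + 1(294.9) = 294.9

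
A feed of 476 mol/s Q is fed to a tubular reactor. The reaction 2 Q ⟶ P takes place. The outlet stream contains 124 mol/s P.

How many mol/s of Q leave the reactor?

For P: n = n₀ + 1ξ → 124 = 0 + 1ξ, giving ξ = 124 mol/s.
Outlet amounts (n = n₀ + ν ξ):
  Q: 476 − 2(124) = 228
  P: 0 + 1(124) = 124

228 mol/s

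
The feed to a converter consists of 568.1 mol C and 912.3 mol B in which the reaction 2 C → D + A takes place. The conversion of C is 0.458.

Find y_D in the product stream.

0.0879

C reacted = 0.458 × 568.1 = 260.2 mol; ν_C = −2, so ξ = 260.2/2 = 130.1 mol.
Outlet amounts (n = n₀ + ν ξ):
  C: 568.1 − 2(130.1) = 307.9
  D: 0 + 1(130.1) = 130.1
  A: 0 + 1(130.1) = 130.1
  B: 912.3 (inert)
Total out = 1480 mol; y_D = 130.1 / 1480 = 0.08788.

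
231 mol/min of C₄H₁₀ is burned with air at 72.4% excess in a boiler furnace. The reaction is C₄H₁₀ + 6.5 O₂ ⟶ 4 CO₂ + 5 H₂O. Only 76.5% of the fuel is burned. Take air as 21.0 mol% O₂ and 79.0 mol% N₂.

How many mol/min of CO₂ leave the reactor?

707 mol/min

Stoichiometric O₂ = 6.5 × 231 = 1502 mol/min; O₂ fed = 1502 × 1.724 = 2589 mol/min.
N₂ fed = 2589 × 79/21 = 9738 mol/min.
Fuel reacted = 0.765 × 231 → ξ = 176.7 mol/min.
Outlet (n = n₀ + ν ξ):
  C₄H₁₀: 231 − 1(176.7) = 54.28
  O₂: 2589 − 6.5(176.7) = 1440
  N₂: 9738 (inert)
  CO₂: 0 + 4(176.7) = 706.9
  H₂O: 0 + 5(176.7) = 883.6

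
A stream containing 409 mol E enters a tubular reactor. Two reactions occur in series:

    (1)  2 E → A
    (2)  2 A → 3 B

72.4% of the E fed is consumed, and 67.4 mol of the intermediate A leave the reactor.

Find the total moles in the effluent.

301 mol

Conversion of E: E consumed = 2ξ₁ = 0.724 × 409 → ξ₁ = 148.1 mol.
A balance: n_A = 0 + 1ξ₁ − 2ξ₂ = 67.4 → ξ₂ = (1·148.1 − 67.4)/2 = 40.33 mol.
Outlet amounts (n = n₀ + Σ ν·ξ):
  E: 409 − 2(148.1) = 112.9
  A: 0 + 1(148.1) − 2(40.33) = 67.4
  B: 0 + 3(40.33) = 121
Total out = 112.9 + 67.4 + 121 = 301.3 mol.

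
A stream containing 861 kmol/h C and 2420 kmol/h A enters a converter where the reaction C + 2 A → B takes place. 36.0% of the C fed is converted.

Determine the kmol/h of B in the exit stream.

310 kmol/h

C reacted = 0.36 × 861 = 310 kmol/h; ν_C = −1, so ξ = 310/1 = 310 kmol/h.
Outlet amounts (n = n₀ + ν ξ):
  C: 861 − 1(310) = 551
  A: 2420 − 2(310) = 1800
  B: 0 + 1(310) = 310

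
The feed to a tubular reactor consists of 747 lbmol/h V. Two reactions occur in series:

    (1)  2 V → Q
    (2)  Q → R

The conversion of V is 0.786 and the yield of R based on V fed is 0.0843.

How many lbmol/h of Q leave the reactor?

Conversion of V: V consumed = 2ξ₁ = 0.786 × 747 → ξ₁ = 293.6 lbmol/h.
Yield of R: 1ξ₂ / 747 = 0.0843 → ξ₂ = 62.97 lbmol/h.
Outlet amounts (n = n₀ + Σ ν·ξ):
  V: 747 − 2(293.6) = 159.9
  Q: 0 + 1(293.6) − 1(62.97) = 230.6
  R: 0 + 1(62.97) = 62.97

231 lbmol/h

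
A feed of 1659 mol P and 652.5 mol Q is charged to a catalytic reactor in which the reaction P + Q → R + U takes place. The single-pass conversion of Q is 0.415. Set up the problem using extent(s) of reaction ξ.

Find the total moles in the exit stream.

2310 mol

Q reacted = 0.415 × 652.5 = 270.8 mol; ν_Q = −1, so ξ = 270.8/1 = 270.8 mol.
Outlet amounts (n = n₀ + ν ξ):
  P: 1659 − 1(270.8) = 1388
  Q: 652.5 − 1(270.8) = 381.7
  R: 0 + 1(270.8) = 270.8
  U: 0 + 1(270.8) = 270.8
Total out = 1388 + 381.7 + 270.8 + 270.8 = 2312 mol.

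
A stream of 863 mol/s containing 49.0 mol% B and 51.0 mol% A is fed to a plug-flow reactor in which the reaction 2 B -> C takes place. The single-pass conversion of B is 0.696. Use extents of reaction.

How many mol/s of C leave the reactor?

147 mol/s

B reacted = 0.696 × 422.9 = 294.3 mol/s; ν_B = −2, so ξ = 294.3/2 = 147.2 mol/s.
Outlet amounts (n = n₀ + ν ξ):
  B: 422.9 − 2(147.2) = 128.6
  C: 0 + 1(147.2) = 147.2
  A: 440.1 (inert)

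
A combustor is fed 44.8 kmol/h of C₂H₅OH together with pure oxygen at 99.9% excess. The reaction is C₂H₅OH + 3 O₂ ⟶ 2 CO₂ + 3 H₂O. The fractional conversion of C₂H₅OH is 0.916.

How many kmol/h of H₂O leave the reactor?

Stoichiometric O₂ = 3 × 44.8 = 134.4 kmol/h; O₂ fed = 134.4 × 1.999 = 268.7 kmol/h.
Fuel reacted = 0.916 × 44.8 → ξ = 41.04 kmol/h.
Outlet (n = n₀ + ν ξ):
  C₂H₅OH: 44.8 − 1(41.04) = 3.763
  O₂: 268.7 − 3(41.04) = 145.6
  CO₂: 0 + 2(41.04) = 82.07
  H₂O: 0 + 3(41.04) = 123.1

123 kmol/h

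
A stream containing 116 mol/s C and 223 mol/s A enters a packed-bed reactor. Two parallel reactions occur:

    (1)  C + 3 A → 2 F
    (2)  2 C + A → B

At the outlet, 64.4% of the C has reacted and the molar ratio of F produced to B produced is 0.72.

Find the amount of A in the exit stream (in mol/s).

157 mol/s

Conversion of C: C consumed = 0.644 × 116 = 74.7 mol/s = 1ξ₁ + 2ξ₂.
Selectivity: 2ξ₁ / (1ξ₂) = 0.72 → ξ₁ = 0.36 ξ₂.
Substitute: (1·0.36 + 2) ξ₂ = 74.7 → ξ₂ = 31.65 mol/s, ξ₁ = 11.4 mol/s.
Outlet amounts (n = n₀ + Σ ν·ξ):
  C: 116 − 1(11.4) − 2(31.65) = 41.3
  A: 223 − 3(11.4) − 1(31.65) = 157.2
  F: 0 + 2(11.4) = 22.79
  B: 0 + 1(31.65) = 31.65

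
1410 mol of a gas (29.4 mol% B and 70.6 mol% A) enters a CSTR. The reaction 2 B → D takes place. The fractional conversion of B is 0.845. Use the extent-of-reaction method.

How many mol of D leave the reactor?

175 mol

B reacted = 0.845 × 414.5 = 350.3 mol; ν_B = −2, so ξ = 350.3/2 = 175.1 mol.
Outlet amounts (n = n₀ + ν ξ):
  B: 414.5 − 2(175.1) = 64.25
  D: 0 + 1(175.1) = 175.1
  A: 995.5 (inert)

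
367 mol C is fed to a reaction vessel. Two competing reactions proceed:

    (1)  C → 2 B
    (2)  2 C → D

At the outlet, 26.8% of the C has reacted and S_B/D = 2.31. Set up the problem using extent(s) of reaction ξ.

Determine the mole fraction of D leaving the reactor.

0.0838

Conversion of C: C consumed = 0.268 × 367 = 98.36 mol = 1ξ₁ + 2ξ₂.
Selectivity: 2ξ₁ / (1ξ₂) = 2.31 → ξ₁ = 1.155 ξ₂.
Substitute: (1·1.155 + 2) ξ₂ = 98.36 → ξ₂ = 31.17 mol, ξ₁ = 36.01 mol.
Outlet amounts (n = n₀ + Σ ν·ξ):
  C: 367 − 1(36.01) − 2(31.17) = 268.6
  B: 0 + 2(36.01) = 72.01
  D: 0 + 1(31.17) = 31.17
Total out = 371.8 mol; y_D = 31.17 / 371.8 = 0.08384.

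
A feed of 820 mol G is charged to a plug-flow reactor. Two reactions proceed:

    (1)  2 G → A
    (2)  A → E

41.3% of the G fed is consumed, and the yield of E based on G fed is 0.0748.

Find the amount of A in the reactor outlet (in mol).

Conversion of G: G consumed = 2ξ₁ = 0.413 × 820 → ξ₁ = 169.3 mol.
Yield of E: 1ξ₂ / 820 = 0.0748 → ξ₂ = 61.34 mol.
Outlet amounts (n = n₀ + Σ ν·ξ):
  G: 820 − 2(169.3) = 481.3
  A: 0 + 1(169.3) − 1(61.34) = 108
  E: 0 + 1(61.34) = 61.34

108 mol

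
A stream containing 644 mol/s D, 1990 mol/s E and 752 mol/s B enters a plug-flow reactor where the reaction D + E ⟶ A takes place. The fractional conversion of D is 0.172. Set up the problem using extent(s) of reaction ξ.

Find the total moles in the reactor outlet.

3280 mol/s

D reacted = 0.172 × 644 = 110.8 mol/s; ν_D = −1, so ξ = 110.8/1 = 110.8 mol/s.
Outlet amounts (n = n₀ + ν ξ):
  D: 644 − 1(110.8) = 533.2
  E: 1990 − 1(110.8) = 1879
  A: 0 + 1(110.8) = 110.8
  B: 752 (inert)
Total out = 533.2 + 1879 + 110.8 + 752 = 3275 mol/s.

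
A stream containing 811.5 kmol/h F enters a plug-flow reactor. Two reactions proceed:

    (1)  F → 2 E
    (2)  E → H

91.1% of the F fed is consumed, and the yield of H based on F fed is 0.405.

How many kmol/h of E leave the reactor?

Conversion of F: F consumed = 1ξ₁ = 0.911 × 811.5 → ξ₁ = 739.3 kmol/h.
Yield of H: 1ξ₂ / 811.5 = 0.405 → ξ₂ = 328.7 kmol/h.
Outlet amounts (n = n₀ + Σ ν·ξ):
  F: 811.5 − 1(739.3) = 72.22
  E: 0 + 2(739.3) − 1(328.7) = 1150
  H: 0 + 1(328.7) = 328.7

1150 kmol/h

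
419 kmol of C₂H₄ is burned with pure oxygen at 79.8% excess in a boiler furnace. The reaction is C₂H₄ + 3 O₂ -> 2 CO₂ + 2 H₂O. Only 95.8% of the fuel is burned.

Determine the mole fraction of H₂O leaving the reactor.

0.3

Stoichiometric O₂ = 3 × 419 = 1257 kmol; O₂ fed = 1257 × 1.798 = 2260 kmol.
Fuel reacted = 0.958 × 419 → ξ = 401.4 kmol.
Outlet (n = n₀ + ν ξ):
  C₂H₄: 419 − 1(401.4) = 17.6
  O₂: 2260 − 3(401.4) = 1056
  CO₂: 0 + 2(401.4) = 802.8
  H₂O: 0 + 2(401.4) = 802.8
Total out = 2679 kmol; y_H₂O = 802.8 / 2679 = 0.2997.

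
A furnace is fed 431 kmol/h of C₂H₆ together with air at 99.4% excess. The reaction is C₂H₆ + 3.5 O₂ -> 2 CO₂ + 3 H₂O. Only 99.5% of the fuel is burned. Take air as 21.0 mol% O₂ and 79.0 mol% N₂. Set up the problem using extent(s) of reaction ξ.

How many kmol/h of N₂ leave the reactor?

Stoichiometric O₂ = 3.5 × 431 = 1508 kmol/h; O₂ fed = 1508 × 1.994 = 3008 kmol/h.
N₂ fed = 3008 × 79/21 = 11320 kmol/h.
Fuel reacted = 0.995 × 431 → ξ = 428.8 kmol/h.
Outlet (n = n₀ + ν ξ):
  C₂H₆: 431 − 1(428.8) = 2.155
  O₂: 3008 − 3.5(428.8) = 1507
  N₂: 11320 (inert)
  CO₂: 0 + 2(428.8) = 857.7
  H₂O: 0 + 3(428.8) = 1287

11300 kmol/h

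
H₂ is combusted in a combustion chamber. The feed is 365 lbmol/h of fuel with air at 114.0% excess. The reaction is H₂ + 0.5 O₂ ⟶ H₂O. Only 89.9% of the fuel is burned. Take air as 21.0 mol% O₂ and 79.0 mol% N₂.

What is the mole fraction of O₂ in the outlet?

Stoichiometric O₂ = 0.5 × 365 = 182.5 lbmol/h; O₂ fed = 182.5 × 2.140 = 390.5 lbmol/h.
N₂ fed = 390.5 × 79/21 = 1469 lbmol/h.
Fuel reacted = 0.899 × 365 → ξ = 328.1 lbmol/h.
Outlet (n = n₀ + ν ξ):
  H₂: 365 − 1(328.1) = 36.87
  O₂: 390.5 − 0.5(328.1) = 226.5
  N₂: 1469 (inert)
  H₂O: 0 + 1(328.1) = 328.1
Total out = 2061 lbmol/h; y_O₂ = 226.5 / 2061 = 0.1099.

0.11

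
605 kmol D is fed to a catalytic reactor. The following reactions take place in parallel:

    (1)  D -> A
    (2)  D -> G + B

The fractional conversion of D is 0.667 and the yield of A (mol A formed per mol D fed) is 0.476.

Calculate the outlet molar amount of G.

Yield of A: 1ξ₁ / 605 = 0.476 → ξ₁ = 288 kmol.
Conversion of D: 1ξ₁ + 1ξ₂ = 0.667 × 605 = 403.5 → ξ₂ = 115.6 kmol.
Outlet amounts (n = n₀ + Σ ν·ξ):
  D: 605 − 1(288) − 1(115.6) = 201.5
  A: 0 + 1(288) = 288
  G: 0 + 1(115.6) = 115.6
  B: 0 + 1(115.6) = 115.6

116 kmol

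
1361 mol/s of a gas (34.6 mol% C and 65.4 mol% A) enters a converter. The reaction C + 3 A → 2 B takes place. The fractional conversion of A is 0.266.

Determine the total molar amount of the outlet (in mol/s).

1200 mol/s

A reacted = 0.266 × 890.1 = 236.8 mol/s; ν_A = −3, so ξ = 236.8/3 = 78.92 mol/s.
Outlet amounts (n = n₀ + ν ξ):
  C: 470.9 − 1(78.92) = 392
  A: 890.1 − 3(78.92) = 653.3
  B: 0 + 2(78.92) = 157.8
Total out = 392 + 653.3 + 157.8 = 1203 mol/s.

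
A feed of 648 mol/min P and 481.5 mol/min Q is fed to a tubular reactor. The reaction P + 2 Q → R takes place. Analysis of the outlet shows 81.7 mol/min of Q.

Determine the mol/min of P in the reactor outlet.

448 mol/min

For Q: n = n₀ − 2ξ → 81.7 = 481.5 − 2ξ, giving ξ = 199.9 mol/min.
Outlet amounts (n = n₀ + ν ξ):
  P: 648 − 1(199.9) = 448.1
  Q: 481.5 − 2(199.9) = 81.7
  R: 0 + 1(199.9) = 199.9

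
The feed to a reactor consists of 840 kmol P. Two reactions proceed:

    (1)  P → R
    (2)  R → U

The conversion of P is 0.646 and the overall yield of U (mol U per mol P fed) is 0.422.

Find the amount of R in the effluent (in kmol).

188 kmol

Conversion of P: P consumed = 1ξ₁ = 0.646 × 840 → ξ₁ = 542.6 kmol.
Yield of U: 1ξ₂ / 840 = 0.422 → ξ₂ = 354.5 kmol.
Outlet amounts (n = n₀ + Σ ν·ξ):
  P: 840 − 1(542.6) = 297.4
  R: 0 + 1(542.6) − 1(354.5) = 188.2
  U: 0 + 1(354.5) = 354.5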